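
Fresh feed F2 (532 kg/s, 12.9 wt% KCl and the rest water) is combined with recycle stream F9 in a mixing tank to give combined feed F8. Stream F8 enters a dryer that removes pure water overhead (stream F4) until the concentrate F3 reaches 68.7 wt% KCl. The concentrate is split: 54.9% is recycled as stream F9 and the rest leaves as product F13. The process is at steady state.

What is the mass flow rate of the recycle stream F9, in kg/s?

121.6 kg/s

Overall KCl balance (none leaves overhead): KCl in fresh feed = KCl in product, i.e. 532×0.129 = (1−0.549)·F3·0.687.
F3 = 68.628/(0.687×0.451) = 221.5 kg/s.
Recycle F9 = 0.549×221.5 = 121.6 kg/s.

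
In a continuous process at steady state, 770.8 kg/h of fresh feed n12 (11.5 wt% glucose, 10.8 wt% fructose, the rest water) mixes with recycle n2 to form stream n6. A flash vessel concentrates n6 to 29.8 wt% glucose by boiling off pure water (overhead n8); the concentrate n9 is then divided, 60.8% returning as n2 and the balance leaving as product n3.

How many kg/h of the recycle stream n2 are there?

Overall glucose balance (none leaves overhead): glucose in fresh feed = glucose in product, i.e. 770.8×0.115 = (1−0.608)·n9·0.298.
n9 = 88.642/(0.298×0.392) = 758.82 kg/h.
Recycle n2 = 0.608×758.82 = 461.36 kg/h.

461.4 kg/h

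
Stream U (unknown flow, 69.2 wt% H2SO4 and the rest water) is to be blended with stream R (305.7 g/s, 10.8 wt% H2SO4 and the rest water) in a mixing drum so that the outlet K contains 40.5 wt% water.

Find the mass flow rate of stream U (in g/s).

1535 g/s

Let U be the unknown flow. Total out = 305.7 + U.
water balance: 272.68 + 0.308·U = 0.405·(305.7 + U)
(0.308 − 0.405)·U = 0.405×305.7 − 272.68 = -148.88
U = -148.88 / -0.097 = 1534.8 g/s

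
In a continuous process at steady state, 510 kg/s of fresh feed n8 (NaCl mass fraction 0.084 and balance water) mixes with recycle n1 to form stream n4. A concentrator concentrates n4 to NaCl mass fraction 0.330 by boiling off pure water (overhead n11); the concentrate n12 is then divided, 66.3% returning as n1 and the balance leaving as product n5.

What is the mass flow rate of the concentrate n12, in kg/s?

Overall NaCl balance (none leaves overhead): NaCl in fresh feed = NaCl in product, i.e. 510×0.084 = (1−0.663)·n12·0.330.
n12 = 42.84/(0.330×0.337) = 385.22 kg/s.

385.2 kg/s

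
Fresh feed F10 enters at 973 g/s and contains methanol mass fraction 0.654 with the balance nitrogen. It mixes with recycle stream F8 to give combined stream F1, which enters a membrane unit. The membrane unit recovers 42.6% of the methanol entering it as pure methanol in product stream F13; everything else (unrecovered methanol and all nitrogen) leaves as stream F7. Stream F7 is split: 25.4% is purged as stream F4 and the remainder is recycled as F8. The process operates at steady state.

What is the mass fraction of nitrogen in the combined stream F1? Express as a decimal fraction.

0.544

nitrogen enters only via F10 and leaves only via the purge: 973×0.346 = 0.254×(nitrogen in F7), and the membrane unit passes all nitrogen, so nitrogen in F1 = nitrogen in F7 = 1325.4 g/s.
methanol in F1: m_A = 973×0.654 + (1−0.254)·(1−0.426)·m_A, so m_A = 636.34/0.5718 = 1112.9 g/s.
F1 = 1112.9 + 1325.4 = 2438.3 g/s.
nitrogen fraction in F1 = 1325.4/2438.3 = 0.544.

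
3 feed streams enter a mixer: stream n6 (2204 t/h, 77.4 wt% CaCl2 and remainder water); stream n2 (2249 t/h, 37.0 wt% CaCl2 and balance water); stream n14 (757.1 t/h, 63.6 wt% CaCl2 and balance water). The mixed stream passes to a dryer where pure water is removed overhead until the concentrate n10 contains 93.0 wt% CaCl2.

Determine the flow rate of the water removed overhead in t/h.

CaCl2 entering = 2204×0.774 + 2249×0.370 + 757.1×0.636 = 3019.5 t/h.
All CaCl2 reports to n10, so n10 = 3019.5/0.930 = 3246.8 t/h.
Total feed = 5210.1 t/h; overhead = 5210.1 − 3246.8 = 1963.3 t/h.

1963 t/h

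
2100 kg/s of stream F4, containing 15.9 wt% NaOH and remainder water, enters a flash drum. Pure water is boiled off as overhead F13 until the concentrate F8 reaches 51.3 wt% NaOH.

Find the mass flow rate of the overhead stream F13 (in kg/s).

NaOH is conserved: 2100×0.159 = 333.9 kg/s all reports to the concentrate.
Concentrate = 333.9/(target fraction) = 650.88 kg/s.
Overhead = 2100 − 650.88 = 1449.1 kg/s.

1449 kg/s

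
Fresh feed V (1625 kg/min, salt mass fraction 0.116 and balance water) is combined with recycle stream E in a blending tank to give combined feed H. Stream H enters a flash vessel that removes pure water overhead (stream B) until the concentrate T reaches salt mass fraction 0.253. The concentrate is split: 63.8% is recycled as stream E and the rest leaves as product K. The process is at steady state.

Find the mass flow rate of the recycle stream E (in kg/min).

Overall salt balance (none leaves overhead): salt in fresh feed = salt in product, i.e. 1625×0.116 = (1−0.638)·T·0.253.
T = 188.5/(0.253×0.362) = 2058.2 kg/min.
Recycle E = 0.638×2058.2 = 1313.1 kg/min.

1313 kg/min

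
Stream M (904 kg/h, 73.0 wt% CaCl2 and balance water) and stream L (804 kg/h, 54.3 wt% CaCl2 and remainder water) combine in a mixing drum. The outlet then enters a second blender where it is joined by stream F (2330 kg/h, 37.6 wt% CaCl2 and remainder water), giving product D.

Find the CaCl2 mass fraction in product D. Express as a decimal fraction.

Overall, product flow = 4038 kg/h.
CaCl2 in = 904×0.730 + 804×0.543 + 2330×0.376 = 1972.6 kg/h.
CaCl2 fraction in D = 0.4885.

0.4885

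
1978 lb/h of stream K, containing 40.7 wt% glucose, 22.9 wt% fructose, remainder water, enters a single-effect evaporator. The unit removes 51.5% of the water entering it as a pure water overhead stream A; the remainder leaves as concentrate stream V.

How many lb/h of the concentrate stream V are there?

1607 lb/h

water entering = 1978×0.364 = 719.99 lb/h; overhead removed = 0.515×719.99 = 370.8 lb/h.
Concentrate = 1978 − 370.8 = 1607.2 lb/h.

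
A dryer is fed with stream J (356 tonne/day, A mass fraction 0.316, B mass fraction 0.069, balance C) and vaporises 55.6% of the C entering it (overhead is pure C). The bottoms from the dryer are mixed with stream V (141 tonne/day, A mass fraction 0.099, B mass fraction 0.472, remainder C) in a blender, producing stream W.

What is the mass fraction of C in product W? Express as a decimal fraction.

Vapour removed = 0.556×0.615×356 = 121.73 tonne/day; concentrate = 234.27 tonne/day.
C reaching the mixer = 97.209 (from concentrate) + 141×0.429 = 157.7 tonne/day.
Product flow = 234.27 + 141 = 375.27 tonne/day; C fraction = 0.420.

0.420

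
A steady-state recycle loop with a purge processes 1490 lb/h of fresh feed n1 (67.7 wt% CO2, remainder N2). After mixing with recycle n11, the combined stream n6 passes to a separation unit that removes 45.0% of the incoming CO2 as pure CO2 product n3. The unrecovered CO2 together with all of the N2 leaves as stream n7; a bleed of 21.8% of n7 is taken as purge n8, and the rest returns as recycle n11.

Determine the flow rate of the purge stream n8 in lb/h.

693.5 lb/h

N2 enters only via n1 and leaves only via the purge: 1490×0.323 = 0.218×(N2 in n7), and the separation unit passes all N2, so N2 in n6 = N2 in n7 = 2207.7 lb/h.
CO2 in n6: m_A = 1490×0.677 + (1−0.218)·(1−0.450)·m_A, so m_A = 1008.7/0.5699 = 1770 lb/h.
n7 = (1−0.450)×1770 + 2207.7 = 3181.2 lb/h.
Purge n8 = 0.218×3181.2 = 693.49 lb/h.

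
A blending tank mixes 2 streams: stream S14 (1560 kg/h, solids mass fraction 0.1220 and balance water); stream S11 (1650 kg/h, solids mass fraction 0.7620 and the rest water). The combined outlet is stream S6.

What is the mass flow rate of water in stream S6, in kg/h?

1762 kg/h

water out = water in = 1560×0.878 + 1650×0.238 = 1762.4 kg/h.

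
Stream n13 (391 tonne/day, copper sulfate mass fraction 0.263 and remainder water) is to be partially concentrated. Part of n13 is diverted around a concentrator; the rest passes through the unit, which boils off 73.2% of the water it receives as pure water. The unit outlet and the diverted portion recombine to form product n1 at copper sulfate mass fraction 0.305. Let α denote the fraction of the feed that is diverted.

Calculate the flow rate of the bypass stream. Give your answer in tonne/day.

All 391×0.263 = 102.83 tonne/day of copper sulfate reaches n1, so n1 = 102.83/0.305 = 337.16 tonne/day and vapour = 53.843 tonne/day.
The evaporator receives (1−α)·391 of feed at 0.737 water and removes 0.732 of that water:
0.732×0.737×(1−α)×391 = 53.843
(1−α) = 53.843/210.94 = 0.2553;  α = 0.7447.
Bypass flow = 0.7447×391 = 291.2 tonne/day.

291.2 tonne/day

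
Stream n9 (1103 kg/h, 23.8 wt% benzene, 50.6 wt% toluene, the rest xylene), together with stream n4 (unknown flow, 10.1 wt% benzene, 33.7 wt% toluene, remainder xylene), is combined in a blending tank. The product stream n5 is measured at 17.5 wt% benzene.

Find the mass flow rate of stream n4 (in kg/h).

939 kg/h

Let n4 be the unknown flow. Total out = 1103 + n4.
benzene balance: 262.51 + 0.101·n4 = 0.175·(1103 + n4)
(0.101 − 0.175)·n4 = 0.175×1103 − 262.51 = -69.489
n4 = -69.489 / -0.074 = 939.04 kg/h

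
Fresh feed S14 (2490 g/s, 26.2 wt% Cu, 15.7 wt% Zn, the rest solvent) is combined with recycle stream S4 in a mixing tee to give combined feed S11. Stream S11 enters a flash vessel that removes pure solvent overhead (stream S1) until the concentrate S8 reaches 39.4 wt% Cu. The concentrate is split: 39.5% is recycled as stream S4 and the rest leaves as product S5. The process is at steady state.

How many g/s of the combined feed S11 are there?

3571 g/s

Overall Cu balance (none leaves overhead): Cu in fresh feed = Cu in product, i.e. 2490×0.262 = (1−0.395)·S8·0.394.
S8 = 652.38/(0.394×0.605) = 2736.8 g/s.
Recycle S4 = 0.395×2736.8 = 1081.1 g/s.
Combined feed S11 = 2490 + 1081.1 = 3571.1 g/s.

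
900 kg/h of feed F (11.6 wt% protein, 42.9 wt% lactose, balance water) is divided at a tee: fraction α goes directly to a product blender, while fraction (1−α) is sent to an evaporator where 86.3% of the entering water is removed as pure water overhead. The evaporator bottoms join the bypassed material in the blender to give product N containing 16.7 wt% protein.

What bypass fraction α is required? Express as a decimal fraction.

All 900×0.116 = 104.4 kg/h of protein reaches N, so N = 104.4/0.167 = 625.15 kg/h and vapour = 274.85 kg/h.
The evaporator receives (1−α)·900 of feed at 0.455 water and removes 0.863 of that water:
0.863×0.455×(1−α)×900 = 274.85
(1−α) = 274.85/353.4 = 0.7777;  α = 0.2223.

0.222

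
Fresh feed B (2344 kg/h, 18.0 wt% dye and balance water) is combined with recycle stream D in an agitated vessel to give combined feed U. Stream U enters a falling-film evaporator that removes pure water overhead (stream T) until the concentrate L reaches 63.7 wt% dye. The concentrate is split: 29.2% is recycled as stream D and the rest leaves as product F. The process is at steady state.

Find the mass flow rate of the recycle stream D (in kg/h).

273.2 kg/h

Overall dye balance (none leaves overhead): dye in fresh feed = dye in product, i.e. 2344×0.180 = (1−0.292)·L·0.637.
L = 421.92/(0.637×0.708) = 935.53 kg/h.
Recycle D = 0.292×935.53 = 273.17 kg/h.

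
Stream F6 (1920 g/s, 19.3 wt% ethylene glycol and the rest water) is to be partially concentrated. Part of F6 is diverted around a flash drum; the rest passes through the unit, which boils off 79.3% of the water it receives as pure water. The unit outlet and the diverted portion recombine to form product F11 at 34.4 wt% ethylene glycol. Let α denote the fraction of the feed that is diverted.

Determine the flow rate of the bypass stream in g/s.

603 g/s

All 1920×0.193 = 370.56 g/s of ethylene glycol reaches F11, so F11 = 370.56/0.344 = 1077.2 g/s and vapour = 842.79 g/s.
The evaporator receives (1−α)·1920 of feed at 0.807 water and removes 0.793 of that water:
0.793×0.807×(1−α)×1920 = 842.79
(1−α) = 842.79/1228.7 = 0.6859;  α = 0.3141.
Bypass flow = 0.3141×1920 = 603.04 g/s.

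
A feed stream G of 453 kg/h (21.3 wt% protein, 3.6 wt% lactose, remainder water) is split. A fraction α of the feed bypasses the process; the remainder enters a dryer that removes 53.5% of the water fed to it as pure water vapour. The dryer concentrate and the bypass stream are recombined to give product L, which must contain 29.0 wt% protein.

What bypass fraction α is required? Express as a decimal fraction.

0.339

All 453×0.213 = 96.489 kg/h of protein reaches L, so L = 96.489/0.290 = 332.72 kg/h and vapour = 120.28 kg/h.
The evaporator receives (1−α)·453 of feed at 0.751 water and removes 0.535 of that water:
0.535×0.751×(1−α)×453 = 120.28
(1−α) = 120.28/182.01 = 0.6608;  α = 0.3392.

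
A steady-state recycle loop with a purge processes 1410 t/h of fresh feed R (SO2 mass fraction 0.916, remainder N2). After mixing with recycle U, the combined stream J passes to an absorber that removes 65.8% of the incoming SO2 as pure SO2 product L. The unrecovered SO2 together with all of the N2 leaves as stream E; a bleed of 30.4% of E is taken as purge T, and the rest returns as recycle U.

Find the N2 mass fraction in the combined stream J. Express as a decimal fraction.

N2 enters only via R and leaves only via the purge: 1410×0.084 = 0.304×(N2 in E), and the absorber passes all N2, so N2 in J = N2 in E = 389.61 t/h.
SO2 in J: m_A = 1410×0.916 + (1−0.304)·(1−0.658)·m_A, so m_A = 1291.6/0.7620 = 1695 t/h.
J = 1695 + 389.61 = 2084.6 t/h.
N2 fraction in J = 389.61/2084.6 = 0.187.

0.187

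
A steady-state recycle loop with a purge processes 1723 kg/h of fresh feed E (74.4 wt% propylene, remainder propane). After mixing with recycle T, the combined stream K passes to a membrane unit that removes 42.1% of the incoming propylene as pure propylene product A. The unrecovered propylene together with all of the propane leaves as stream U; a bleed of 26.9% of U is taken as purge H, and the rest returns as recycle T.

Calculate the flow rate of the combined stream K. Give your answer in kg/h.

propane enters only via E and leaves only via the purge: 1723×0.256 = 0.269×(propane in U), and the membrane unit passes all propane, so propane in K = propane in U = 1639.7 kg/h.
propylene in K: m_A = 1723×0.744 + (1−0.269)·(1−0.421)·m_A, so m_A = 1281.9/0.5768 = 2222.6 kg/h.
K = 2222.6 + 1639.7 = 3862.4 kg/h.

3862 kg/h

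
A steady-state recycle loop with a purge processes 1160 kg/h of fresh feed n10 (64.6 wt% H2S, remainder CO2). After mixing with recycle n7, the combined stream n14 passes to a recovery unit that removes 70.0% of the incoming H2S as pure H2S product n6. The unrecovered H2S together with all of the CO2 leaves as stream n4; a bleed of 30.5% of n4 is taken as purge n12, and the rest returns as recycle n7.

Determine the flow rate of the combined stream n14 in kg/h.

2293 kg/h

CO2 enters only via n10 and leaves only via the purge: 1160×0.354 = 0.305×(CO2 in n4), and the recovery unit passes all CO2, so CO2 in n14 = CO2 in n4 = 1346.4 kg/h.
H2S in n14: m_A = 1160×0.646 + (1−0.305)·(1−0.700)·m_A, so m_A = 749.36/0.7915 = 946.76 kg/h.
n14 = 946.76 + 1346.4 = 2293.1 kg/h.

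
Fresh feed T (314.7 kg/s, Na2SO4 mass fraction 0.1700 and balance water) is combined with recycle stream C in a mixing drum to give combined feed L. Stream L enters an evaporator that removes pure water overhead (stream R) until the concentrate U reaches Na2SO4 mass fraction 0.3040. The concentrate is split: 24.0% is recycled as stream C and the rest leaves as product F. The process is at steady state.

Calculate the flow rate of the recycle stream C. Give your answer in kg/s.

55.57 kg/s

Overall Na2SO4 balance (none leaves overhead): Na2SO4 in fresh feed = Na2SO4 in product, i.e. 314.7×0.170 = (1−0.240)·U·0.304.
U = 53.499/(0.304×0.760) = 231.56 kg/s.
Recycle C = 0.240×231.56 = 55.574 kg/s.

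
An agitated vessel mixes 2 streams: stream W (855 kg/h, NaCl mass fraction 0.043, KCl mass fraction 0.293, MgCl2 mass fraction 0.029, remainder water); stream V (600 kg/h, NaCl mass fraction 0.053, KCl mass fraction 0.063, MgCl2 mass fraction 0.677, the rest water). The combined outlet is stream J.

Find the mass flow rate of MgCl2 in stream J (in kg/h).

MgCl2 out = MgCl2 in = 855×0.029 + 600×0.677 = 431 kg/h.

431 kg/h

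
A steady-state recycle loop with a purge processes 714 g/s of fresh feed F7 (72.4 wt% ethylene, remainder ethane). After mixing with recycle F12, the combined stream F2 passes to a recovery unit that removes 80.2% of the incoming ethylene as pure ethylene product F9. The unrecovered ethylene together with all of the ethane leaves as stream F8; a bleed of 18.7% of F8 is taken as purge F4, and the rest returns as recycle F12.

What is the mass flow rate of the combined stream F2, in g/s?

ethane enters only via F7 and leaves only via the purge: 714×0.276 = 0.187×(ethane in F8), and the recovery unit passes all ethane, so ethane in F2 = ethane in F8 = 1053.8 g/s.
ethylene in F2: m_A = 714×0.724 + (1−0.187)·(1−0.802)·m_A, so m_A = 516.94/0.8390 = 616.11 g/s.
F2 = 616.11 + 1053.8 = 1669.9 g/s.

1670 g/s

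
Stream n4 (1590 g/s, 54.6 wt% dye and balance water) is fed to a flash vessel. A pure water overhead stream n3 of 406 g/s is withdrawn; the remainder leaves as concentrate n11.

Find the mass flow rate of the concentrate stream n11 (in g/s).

Concentrate = 1590 − 406 = 1184 g/s.

1184 g/s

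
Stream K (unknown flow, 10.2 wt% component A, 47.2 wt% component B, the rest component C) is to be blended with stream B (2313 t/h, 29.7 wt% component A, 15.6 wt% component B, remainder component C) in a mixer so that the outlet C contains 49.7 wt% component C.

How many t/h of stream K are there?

Let K be the unknown flow. Total out = 2313 + K.
component C balance: 1265.2 + 0.426·K = 0.497·(2313 + K)
(0.426 − 0.497)·K = 0.497×2313 − 1265.2 = -115.65
K = -115.65 / -0.071 = 1628.9 t/h

1629 t/h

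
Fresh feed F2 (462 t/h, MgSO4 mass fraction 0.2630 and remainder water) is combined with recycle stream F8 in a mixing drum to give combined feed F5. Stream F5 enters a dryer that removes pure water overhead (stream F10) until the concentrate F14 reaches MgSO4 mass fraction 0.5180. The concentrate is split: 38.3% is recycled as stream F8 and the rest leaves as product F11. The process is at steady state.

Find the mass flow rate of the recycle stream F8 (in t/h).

145.6 t/h

Overall MgSO4 balance (none leaves overhead): MgSO4 in fresh feed = MgSO4 in product, i.e. 462×0.263 = (1−0.383)·F14·0.518.
F14 = 121.51/(0.518×0.617) = 380.17 t/h.
Recycle F8 = 0.383×380.17 = 145.61 t/h.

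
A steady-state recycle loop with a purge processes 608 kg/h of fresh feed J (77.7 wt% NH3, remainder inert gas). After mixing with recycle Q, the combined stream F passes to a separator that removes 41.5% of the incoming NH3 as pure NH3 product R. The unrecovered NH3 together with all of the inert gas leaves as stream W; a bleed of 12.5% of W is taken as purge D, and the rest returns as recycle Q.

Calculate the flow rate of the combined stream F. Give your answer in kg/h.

inert gas enters only via J and leaves only via the purge: 608×0.223 = 0.125×(inert gas in W), and the separator passes all inert gas, so inert gas in F = inert gas in W = 1084.7 kg/h.
NH3 in F: m_A = 608×0.777 + (1−0.125)·(1−0.415)·m_A, so m_A = 472.42/0.4881 = 967.82 kg/h.
F = 967.82 + 1084.7 = 2052.5 kg/h.

2052 kg/h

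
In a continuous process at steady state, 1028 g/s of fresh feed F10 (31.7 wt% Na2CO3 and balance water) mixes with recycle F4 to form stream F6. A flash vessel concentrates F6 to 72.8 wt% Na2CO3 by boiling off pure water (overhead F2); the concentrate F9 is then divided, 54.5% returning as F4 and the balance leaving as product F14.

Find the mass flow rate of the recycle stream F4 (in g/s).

536.2 g/s

Overall Na2CO3 balance (none leaves overhead): Na2CO3 in fresh feed = Na2CO3 in product, i.e. 1028×0.317 = (1−0.545)·F9·0.728.
F9 = 325.88/(0.728×0.455) = 983.81 g/s.
Recycle F4 = 0.545×983.81 = 536.17 g/s.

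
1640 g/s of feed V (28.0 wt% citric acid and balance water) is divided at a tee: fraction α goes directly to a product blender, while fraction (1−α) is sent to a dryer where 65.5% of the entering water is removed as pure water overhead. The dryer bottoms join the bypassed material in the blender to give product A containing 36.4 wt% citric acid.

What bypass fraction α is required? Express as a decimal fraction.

All 1640×0.280 = 459.2 g/s of citric acid reaches A, so A = 459.2/0.364 = 1261.5 g/s and vapour = 378.46 g/s.
The evaporator receives (1−α)·1640 of feed at 0.720 water and removes 0.655 of that water:
0.655×0.720×(1−α)×1640 = 378.46
(1−α) = 378.46/773.42 = 0.4893;  α = 0.5107.

0.511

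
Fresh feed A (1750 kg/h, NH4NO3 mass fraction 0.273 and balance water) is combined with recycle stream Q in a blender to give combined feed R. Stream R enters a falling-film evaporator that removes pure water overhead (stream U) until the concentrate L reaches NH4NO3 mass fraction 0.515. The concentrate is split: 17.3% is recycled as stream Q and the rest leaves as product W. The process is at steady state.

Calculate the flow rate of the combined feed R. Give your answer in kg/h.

1944 kg/h

Overall NH4NO3 balance (none leaves overhead): NH4NO3 in fresh feed = NH4NO3 in product, i.e. 1750×0.273 = (1−0.173)·L·0.515.
L = 477.75/(0.515×0.827) = 1121.7 kg/h.
Recycle Q = 0.173×1121.7 = 194.06 kg/h.
Combined feed R = 1750 + 194.06 = 1944.1 kg/h.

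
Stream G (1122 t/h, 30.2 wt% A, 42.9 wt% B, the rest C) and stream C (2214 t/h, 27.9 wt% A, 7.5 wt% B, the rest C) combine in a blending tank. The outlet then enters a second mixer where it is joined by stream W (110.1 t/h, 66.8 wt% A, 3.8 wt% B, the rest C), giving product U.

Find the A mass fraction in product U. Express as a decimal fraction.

Overall, product flow = 3446.1 t/h.
A in = 1122×0.302 + 2214×0.279 + 110.1×0.668 = 1030.1 t/h.
A fraction in U = 0.299.

0.299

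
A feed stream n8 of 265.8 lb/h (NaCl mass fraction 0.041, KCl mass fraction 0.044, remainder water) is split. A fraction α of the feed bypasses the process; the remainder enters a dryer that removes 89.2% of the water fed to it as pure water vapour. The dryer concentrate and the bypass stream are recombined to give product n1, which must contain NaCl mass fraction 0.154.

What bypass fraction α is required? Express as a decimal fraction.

All 265.8×0.041 = 10.898 lb/h of NaCl reaches n1, so n1 = 10.898/0.154 = 70.765 lb/h and vapour = 195.04 lb/h.
The evaporator receives (1−α)·265.8 of feed at 0.915 water and removes 0.892 of that water:
0.892×0.915×(1−α)×265.8 = 195.04
(1−α) = 195.04/216.94 = 0.8990;  α = 0.1010.

0.101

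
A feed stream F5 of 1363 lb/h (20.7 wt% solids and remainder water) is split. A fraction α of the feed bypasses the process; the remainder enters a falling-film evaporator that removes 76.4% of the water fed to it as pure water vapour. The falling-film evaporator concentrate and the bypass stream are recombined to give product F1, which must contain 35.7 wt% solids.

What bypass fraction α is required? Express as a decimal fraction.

All 1363×0.207 = 282.14 lb/h of solids reaches F1, so F1 = 282.14/0.357 = 790.31 lb/h and vapour = 572.69 lb/h.
The evaporator receives (1−α)·1363 of feed at 0.793 water and removes 0.764 of that water:
0.764×0.793×(1−α)×1363 = 572.69
(1−α) = 572.69/825.78 = 0.6935;  α = 0.3065.

0.306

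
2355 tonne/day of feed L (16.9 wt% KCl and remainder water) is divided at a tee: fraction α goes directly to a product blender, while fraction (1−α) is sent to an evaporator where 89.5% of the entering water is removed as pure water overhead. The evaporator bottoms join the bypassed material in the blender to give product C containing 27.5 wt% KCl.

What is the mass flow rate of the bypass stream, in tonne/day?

1134 tonne/day

All 2355×0.169 = 398 tonne/day of KCl reaches C, so C = 398/0.275 = 1447.3 tonne/day and vapour = 907.75 tonne/day.
The evaporator receives (1−α)·2355 of feed at 0.831 water and removes 0.895 of that water:
0.895×0.831×(1−α)×2355 = 907.75
(1−α) = 907.75/1751.5 = 0.5183;  α = 0.4817.
Bypass flow = 0.4817×2355 = 1134.5 tonne/day.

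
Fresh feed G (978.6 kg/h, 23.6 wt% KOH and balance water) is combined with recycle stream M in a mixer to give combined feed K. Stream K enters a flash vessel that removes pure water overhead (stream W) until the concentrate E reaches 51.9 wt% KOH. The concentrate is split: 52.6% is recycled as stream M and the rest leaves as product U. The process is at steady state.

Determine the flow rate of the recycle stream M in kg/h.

Overall KOH balance (none leaves overhead): KOH in fresh feed = KOH in product, i.e. 978.6×0.236 = (1−0.526)·E·0.519.
E = 230.95/(0.519×0.474) = 938.8 kg/h.
Recycle M = 0.526×938.8 = 493.81 kg/h.

493.8 kg/h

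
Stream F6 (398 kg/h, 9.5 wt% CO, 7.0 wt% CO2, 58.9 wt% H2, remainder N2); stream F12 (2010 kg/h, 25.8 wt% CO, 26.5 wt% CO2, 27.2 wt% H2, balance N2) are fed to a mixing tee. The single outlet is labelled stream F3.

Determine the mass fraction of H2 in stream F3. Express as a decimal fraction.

Total flow out = 398 + 2010 = 2408 kg/h.
H2 in = 398×0.589 + 2010×0.272 = 781.14 kg/h.
H2 mass fraction in F3 = 781.14/2408 = 0.3244.

0.3244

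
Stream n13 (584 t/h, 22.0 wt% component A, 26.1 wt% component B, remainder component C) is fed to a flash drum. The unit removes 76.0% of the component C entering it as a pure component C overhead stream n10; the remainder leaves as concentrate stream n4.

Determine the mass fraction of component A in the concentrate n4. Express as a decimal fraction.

0.3633

component A is not removed: 584×0.220 = 128.48 t/h of component A enters n4.
component C entering = 584×0.519 = 303.1 t/h; overhead removed = 0.760×303.1 = 230.35 t/h.
Concentrate = 584 − 230.35 = 353.65 t/h.
Mass fraction = 128.48/353.65 = 0.3633.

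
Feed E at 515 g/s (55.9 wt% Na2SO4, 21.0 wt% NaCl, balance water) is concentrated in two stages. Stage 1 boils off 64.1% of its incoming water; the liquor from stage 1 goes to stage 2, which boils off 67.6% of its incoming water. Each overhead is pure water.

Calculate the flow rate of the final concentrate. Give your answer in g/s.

water in feed = 515×0.231 = 118.97 g/s.
After stage 1: water left = (1−0.641)×118.97 = 42.708; stream total = 438.74 g/s.
After stage 2: water left = (1−0.676)×42.708 = 13.838; final concentrate = 409.87 g/s.

409.9 g/s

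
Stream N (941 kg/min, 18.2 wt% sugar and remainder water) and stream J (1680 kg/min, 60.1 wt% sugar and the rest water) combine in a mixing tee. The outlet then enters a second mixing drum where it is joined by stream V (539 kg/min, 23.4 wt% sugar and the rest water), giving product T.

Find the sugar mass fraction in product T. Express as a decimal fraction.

Overall, product flow = 3160 kg/min.
sugar in = 941×0.182 + 1680×0.601 + 539×0.234 = 1307.1 kg/min.
sugar fraction in T = 0.414.

0.414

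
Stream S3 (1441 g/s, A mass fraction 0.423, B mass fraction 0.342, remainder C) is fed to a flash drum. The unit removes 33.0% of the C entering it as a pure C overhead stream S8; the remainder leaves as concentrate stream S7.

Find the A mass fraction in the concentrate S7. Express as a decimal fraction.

0.459

A is not removed: 1441×0.423 = 609.54 g/s of A enters S7.
C entering = 1441×0.235 = 338.63 g/s; overhead removed = 0.330×338.63 = 111.75 g/s.
Concentrate = 1441 − 111.75 = 1329.3 g/s.
Mass fraction = 609.54/1329.3 = 0.459.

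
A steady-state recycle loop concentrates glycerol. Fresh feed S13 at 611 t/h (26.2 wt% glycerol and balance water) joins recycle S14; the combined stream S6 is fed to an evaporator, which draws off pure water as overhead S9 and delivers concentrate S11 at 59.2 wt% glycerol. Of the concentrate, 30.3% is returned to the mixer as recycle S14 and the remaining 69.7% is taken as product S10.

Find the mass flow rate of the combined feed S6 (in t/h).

728.6 t/h

Overall glycerol balance (none leaves overhead): glycerol in fresh feed = glycerol in product, i.e. 611×0.262 = (1−0.303)·S11·0.592.
S11 = 160.08/(0.592×0.697) = 387.96 t/h.
Recycle S14 = 0.303×387.96 = 117.55 t/h.
Combined feed S6 = 611 + 117.55 = 728.55 t/h.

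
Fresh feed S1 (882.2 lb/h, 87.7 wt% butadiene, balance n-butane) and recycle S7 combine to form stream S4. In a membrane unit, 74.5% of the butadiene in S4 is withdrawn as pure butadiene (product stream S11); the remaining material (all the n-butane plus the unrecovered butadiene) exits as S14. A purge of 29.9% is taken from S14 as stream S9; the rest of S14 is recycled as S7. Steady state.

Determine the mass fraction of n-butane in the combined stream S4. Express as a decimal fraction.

0.2781

n-butane enters only via S1 and leaves only via the purge: 882.2×0.123 = 0.299×(n-butane in S14), and the membrane unit passes all n-butane, so n-butane in S4 = n-butane in S14 = 362.91 lb/h.
butadiene in S4: m_A = 882.2×0.877 + (1−0.299)·(1−0.745)·m_A, so m_A = 773.69/0.8212 = 942.09 lb/h.
S4 = 942.09 + 362.91 = 1305 lb/h.
n-butane fraction in S4 = 362.91/1305 = 0.2781.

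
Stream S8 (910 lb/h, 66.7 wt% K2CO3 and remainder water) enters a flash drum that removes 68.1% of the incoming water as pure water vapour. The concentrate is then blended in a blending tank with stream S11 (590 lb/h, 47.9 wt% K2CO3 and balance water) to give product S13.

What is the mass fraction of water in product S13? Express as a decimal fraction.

Vapour removed = 0.681×0.333×910 = 206.36 lb/h; concentrate = 703.64 lb/h.
water reaching the mixer = 96.667 (from concentrate) + 590×0.521 = 404.06 lb/h.
Product flow = 703.64 + 590 = 1293.6 lb/h; water fraction = 0.312.

0.312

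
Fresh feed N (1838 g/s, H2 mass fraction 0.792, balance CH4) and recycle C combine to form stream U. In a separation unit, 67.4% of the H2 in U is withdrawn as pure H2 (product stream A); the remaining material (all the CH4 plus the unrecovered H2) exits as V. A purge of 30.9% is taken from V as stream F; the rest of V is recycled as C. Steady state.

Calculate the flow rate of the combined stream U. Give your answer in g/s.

3116 g/s

CH4 enters only via N and leaves only via the purge: 1838×0.208 = 0.309×(CH4 in V), and the separation unit passes all CH4, so CH4 in U = CH4 in V = 1237.2 g/s.
H2 in U: m_A = 1838×0.792 + (1−0.309)·(1−0.674)·m_A, so m_A = 1455.7/0.7747 = 1879 g/s.
U = 1879 + 1237.2 = 3116.2 g/s.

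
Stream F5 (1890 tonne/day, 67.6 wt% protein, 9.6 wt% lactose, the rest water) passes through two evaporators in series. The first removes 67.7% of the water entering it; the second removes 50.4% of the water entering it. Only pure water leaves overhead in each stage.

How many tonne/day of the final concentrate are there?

1528 tonne/day

water in feed = 1890×0.228 = 430.92 tonne/day.
After stage 1: water left = (1−0.677)×430.92 = 139.19; stream total = 1598.3 tonne/day.
After stage 2: water left = (1−0.504)×139.19 = 69.037; final concentrate = 1528.1 tonne/day.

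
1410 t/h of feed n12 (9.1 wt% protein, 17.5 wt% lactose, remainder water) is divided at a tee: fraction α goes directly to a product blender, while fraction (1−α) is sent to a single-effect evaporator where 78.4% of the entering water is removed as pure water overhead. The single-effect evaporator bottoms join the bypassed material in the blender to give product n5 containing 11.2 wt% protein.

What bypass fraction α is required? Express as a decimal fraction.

0.674

All 1410×0.091 = 128.31 t/h of protein reaches n5, so n5 = 128.31/0.112 = 1145.6 t/h and vapour = 264.38 t/h.
The evaporator receives (1−α)·1410 of feed at 0.734 water and removes 0.784 of that water:
0.784×0.734×(1−α)×1410 = 264.38
(1−α) = 264.38/811.39 = 0.3258;  α = 0.6742.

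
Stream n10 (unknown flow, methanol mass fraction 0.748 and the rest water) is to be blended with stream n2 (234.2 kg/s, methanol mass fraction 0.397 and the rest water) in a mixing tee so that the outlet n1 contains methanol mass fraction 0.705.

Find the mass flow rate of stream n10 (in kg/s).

1678 kg/s

Let n10 be the unknown flow. Total out = 234.2 + n10.
methanol balance: 92.977 + 0.748·n10 = 0.705·(234.2 + n10)
(0.748 − 0.705)·n10 = 0.705×234.2 − 92.977 = 72.134
n10 = 72.134 / 0.043 = 1677.5 kg/s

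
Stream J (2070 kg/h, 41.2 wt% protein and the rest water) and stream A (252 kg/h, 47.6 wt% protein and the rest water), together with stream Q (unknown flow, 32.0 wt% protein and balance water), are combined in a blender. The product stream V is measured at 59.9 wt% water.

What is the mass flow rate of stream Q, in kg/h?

Let Q be the unknown flow. Total out = 2322 + Q.
water balance: 1349.2 + 0.680·Q = 0.599·(2322 + Q)
(0.680 − 0.599)·Q = 0.599×2322 − 1349.2 = 41.67
Q = 41.67 / 0.081 = 514.44 kg/h

514.4 kg/h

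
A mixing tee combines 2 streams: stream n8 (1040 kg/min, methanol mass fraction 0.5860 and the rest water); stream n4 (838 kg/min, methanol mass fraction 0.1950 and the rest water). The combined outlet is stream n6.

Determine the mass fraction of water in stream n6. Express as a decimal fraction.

Total flow out = 1040 + 838 = 1878 kg/min.
water in = 1040×0.414 + 838×0.805 = 1105.2 kg/min.
water mass fraction in n6 = 1105.2/1878 = 0.5885.

0.5885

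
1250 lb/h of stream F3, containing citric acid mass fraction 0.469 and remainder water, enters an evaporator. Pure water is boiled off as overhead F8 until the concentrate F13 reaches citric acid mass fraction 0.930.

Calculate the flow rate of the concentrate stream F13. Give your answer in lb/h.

630.4 lb/h

citric acid is conserved: 1250×0.469 = 586.25 lb/h all reports to the concentrate.
Concentrate = 586.25/(target fraction) = 630.38 lb/h.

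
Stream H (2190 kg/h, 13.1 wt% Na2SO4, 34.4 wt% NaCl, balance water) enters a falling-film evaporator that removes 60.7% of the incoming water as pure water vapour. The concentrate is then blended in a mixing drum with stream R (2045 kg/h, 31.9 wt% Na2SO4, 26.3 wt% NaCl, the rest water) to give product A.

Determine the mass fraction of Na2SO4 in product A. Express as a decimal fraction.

0.2655

Vapour removed = 0.607×0.525×2190 = 697.9 kg/h; concentrate = 1492.1 kg/h.
Na2SO4 reaching the mixer = 286.89 (from concentrate) + 2045×0.319 = 939.25 kg/h.
Product flow = 1492.1 + 2045 = 3537.1 kg/h; Na2SO4 fraction = 0.2655.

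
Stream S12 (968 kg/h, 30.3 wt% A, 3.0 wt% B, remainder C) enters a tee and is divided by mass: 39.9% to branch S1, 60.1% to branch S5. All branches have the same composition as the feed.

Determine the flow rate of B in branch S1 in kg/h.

Branch S1 total = 0.399×968 = 386.23 kg/h.
B in S1 = 0.030×386.23 = 11.587 kg/h.

11.59 kg/h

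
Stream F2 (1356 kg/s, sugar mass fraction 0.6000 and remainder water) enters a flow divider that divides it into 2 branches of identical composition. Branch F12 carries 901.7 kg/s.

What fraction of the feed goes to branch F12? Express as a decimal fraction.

Fraction to F12 = 901.7/1356 = 0.6650.

0.665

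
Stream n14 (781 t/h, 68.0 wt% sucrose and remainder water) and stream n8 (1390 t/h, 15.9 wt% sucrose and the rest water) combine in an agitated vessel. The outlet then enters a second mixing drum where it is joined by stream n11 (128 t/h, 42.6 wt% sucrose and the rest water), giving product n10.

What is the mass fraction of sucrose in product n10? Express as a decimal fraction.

Overall, product flow = 2299 t/h.
sucrose in = 781×0.680 + 1390×0.159 + 128×0.426 = 806.62 t/h.
sucrose fraction in n10 = 0.351.

0.351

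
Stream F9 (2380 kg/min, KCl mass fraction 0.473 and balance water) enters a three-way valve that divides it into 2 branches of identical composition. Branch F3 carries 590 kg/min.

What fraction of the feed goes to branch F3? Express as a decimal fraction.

Fraction to F3 = 590/2380 = 0.2479.

0.248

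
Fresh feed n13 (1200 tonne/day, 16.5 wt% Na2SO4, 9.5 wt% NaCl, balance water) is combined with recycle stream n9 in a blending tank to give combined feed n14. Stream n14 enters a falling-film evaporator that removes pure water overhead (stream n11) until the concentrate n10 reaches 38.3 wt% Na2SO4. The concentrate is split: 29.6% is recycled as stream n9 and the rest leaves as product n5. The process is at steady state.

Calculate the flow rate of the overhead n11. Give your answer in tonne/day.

Overall Na2SO4 balance (none leaves overhead): Na2SO4 in fresh feed = Na2SO4 in product, i.e. 1200×0.165 = (1−0.296)·n10·0.383.
n10 = 198/(0.383×0.704) = 734.33 tonne/day.
Recycle n9 = 0.296×734.33 = 217.36 tonne/day.
Combined feed n14 = 1200 + 217.36 = 1417.4 tonne/day.
Overhead n11 = n14 − n10 = 1417.4 − 734.33 = 683.03 tonne/day.

683 tonne/day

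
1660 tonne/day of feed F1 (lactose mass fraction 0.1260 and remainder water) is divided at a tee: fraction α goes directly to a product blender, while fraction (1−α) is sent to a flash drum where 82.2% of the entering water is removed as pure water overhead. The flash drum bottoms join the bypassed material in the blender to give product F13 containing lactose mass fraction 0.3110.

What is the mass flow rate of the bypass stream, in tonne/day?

All 1660×0.126 = 209.16 tonne/day of lactose reaches F13, so F13 = 209.16/0.311 = 672.54 tonne/day and vapour = 987.46 tonne/day.
The evaporator receives (1−α)·1660 of feed at 0.874 water and removes 0.822 of that water:
0.822×0.874×(1−α)×1660 = 987.46
(1−α) = 987.46/1192.6 = 0.8280;  α = 0.1720.
Bypass flow = 0.1720×1660 = 285.53 tonne/day.

285.5 tonne/day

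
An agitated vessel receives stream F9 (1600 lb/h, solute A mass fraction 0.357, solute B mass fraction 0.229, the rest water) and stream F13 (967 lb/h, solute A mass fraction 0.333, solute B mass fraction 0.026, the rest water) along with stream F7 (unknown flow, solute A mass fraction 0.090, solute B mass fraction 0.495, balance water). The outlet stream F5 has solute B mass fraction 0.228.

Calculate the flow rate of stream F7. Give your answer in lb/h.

Let F7 be the unknown flow. Total out = 2567 + F7.
solute B balance: 391.54 + 0.495·F7 = 0.228·(2567 + F7)
(0.495 − 0.228)·F7 = 0.228×2567 − 391.54 = 193.73
F7 = 193.73 / 0.267 = 725.6 lb/h

725.6 lb/h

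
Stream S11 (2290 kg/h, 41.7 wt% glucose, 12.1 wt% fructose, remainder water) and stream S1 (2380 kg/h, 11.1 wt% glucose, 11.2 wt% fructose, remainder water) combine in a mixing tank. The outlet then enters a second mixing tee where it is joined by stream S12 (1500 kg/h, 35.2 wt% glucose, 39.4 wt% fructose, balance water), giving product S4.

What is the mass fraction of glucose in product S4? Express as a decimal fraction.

Overall, product flow = 6170 kg/h.
glucose in = 2290×0.417 + 2380×0.111 + 1500×0.352 = 1747.1 kg/h.
glucose fraction in S4 = 0.2832.

0.2832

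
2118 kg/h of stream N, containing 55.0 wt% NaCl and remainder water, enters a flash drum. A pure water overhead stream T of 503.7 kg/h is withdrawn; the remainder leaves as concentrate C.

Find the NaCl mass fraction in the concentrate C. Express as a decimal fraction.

0.722

NaCl is not removed: 2118×0.550 = 1164.9 kg/h of NaCl enters C.
Concentrate = 2118 − 503.7 = 1614.3 kg/h.
Mass fraction = 1164.9/1614.3 = 0.722.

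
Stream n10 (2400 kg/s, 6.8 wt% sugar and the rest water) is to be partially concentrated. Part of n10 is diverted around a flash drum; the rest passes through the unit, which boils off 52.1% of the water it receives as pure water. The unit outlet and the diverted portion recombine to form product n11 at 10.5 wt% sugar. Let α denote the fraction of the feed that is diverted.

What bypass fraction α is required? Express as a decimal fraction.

All 2400×0.068 = 163.2 kg/s of sugar reaches n11, so n11 = 163.2/0.105 = 1554.3 kg/s and vapour = 845.71 kg/s.
The evaporator receives (1−α)·2400 of feed at 0.932 water and removes 0.521 of that water:
0.521×0.932×(1−α)×2400 = 845.71
(1−α) = 845.71/1165.4 = 0.7257;  α = 0.2743.

0.274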